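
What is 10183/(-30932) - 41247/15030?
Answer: -79383483/25828220 ≈ -3.0735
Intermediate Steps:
10183/(-30932) - 41247/15030 = 10183*(-1/30932) - 41247*1/15030 = -10183/30932 - 4583/1670 = -79383483/25828220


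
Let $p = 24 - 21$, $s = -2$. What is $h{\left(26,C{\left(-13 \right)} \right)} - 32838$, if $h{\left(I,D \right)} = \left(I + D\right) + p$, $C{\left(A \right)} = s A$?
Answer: $-32783$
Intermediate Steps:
$p = 3$ ($p = 24 - 21 = 3$)
$C{\left(A \right)} = - 2 A$
$h{\left(I,D \right)} = 3 + D + I$ ($h{\left(I,D \right)} = \left(I + D\right) + 3 = \left(D + I\right) + 3 = 3 + D + I$)
$h{\left(26,C{\left(-13 \right)} \right)} - 32838 = \left(3 - -26 + 26\right) - 32838 = \left(3 + 26 + 26\right) - 32838 = 55 - 32838 = -32783$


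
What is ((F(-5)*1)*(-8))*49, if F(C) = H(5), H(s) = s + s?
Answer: -3920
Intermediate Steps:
H(s) = 2*s
F(C) = 10 (F(C) = 2*5 = 10)
((F(-5)*1)*(-8))*49 = ((10*1)*(-8))*49 = (10*(-8))*49 = -80*49 = -3920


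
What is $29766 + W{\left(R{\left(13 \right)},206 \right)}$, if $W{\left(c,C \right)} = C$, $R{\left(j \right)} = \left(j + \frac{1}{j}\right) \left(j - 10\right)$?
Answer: $29972$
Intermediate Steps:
$R{\left(j \right)} = \left(-10 + j\right) \left(j + \frac{1}{j}\right)$ ($R{\left(j \right)} = \left(j + \frac{1}{j}\right) \left(-10 + j\right) = \left(-10 + j\right) \left(j + \frac{1}{j}\right)$)
$29766 + W{\left(R{\left(13 \right)},206 \right)} = 29766 + 206 = 29972$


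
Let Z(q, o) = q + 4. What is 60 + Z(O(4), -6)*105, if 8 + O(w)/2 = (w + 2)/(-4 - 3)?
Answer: -1380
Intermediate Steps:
O(w) = -116/7 - 2*w/7 (O(w) = -16 + 2*((w + 2)/(-4 - 3)) = -16 + 2*((2 + w)/(-7)) = -16 + 2*((2 + w)*(-1/7)) = -16 + 2*(-2/7 - w/7) = -16 + (-4/7 - 2*w/7) = -116/7 - 2*w/7)
Z(q, o) = 4 + q
60 + Z(O(4), -6)*105 = 60 + (4 + (-116/7 - 2/7*4))*105 = 60 + (4 + (-116/7 - 8/7))*105 = 60 + (4 - 124/7)*105 = 60 - 96/7*105 = 60 - 1440 = -1380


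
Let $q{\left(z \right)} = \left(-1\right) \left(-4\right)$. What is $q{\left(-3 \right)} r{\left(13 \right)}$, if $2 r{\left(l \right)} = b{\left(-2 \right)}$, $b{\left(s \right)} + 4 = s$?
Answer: $-12$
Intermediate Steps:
$b{\left(s \right)} = -4 + s$
$r{\left(l \right)} = -3$ ($r{\left(l \right)} = \frac{-4 - 2}{2} = \frac{1}{2} \left(-6\right) = -3$)
$q{\left(z \right)} = 4$
$q{\left(-3 \right)} r{\left(13 \right)} = 4 \left(-3\right) = -12$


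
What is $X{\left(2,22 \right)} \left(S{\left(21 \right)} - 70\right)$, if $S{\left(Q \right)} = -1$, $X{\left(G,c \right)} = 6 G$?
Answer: $-852$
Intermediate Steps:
$X{\left(2,22 \right)} \left(S{\left(21 \right)} - 70\right) = 6 \cdot 2 \left(-1 - 70\right) = 12 \left(-71\right) = -852$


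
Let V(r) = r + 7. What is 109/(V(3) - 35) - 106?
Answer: -2759/25 ≈ -110.36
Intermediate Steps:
V(r) = 7 + r
109/(V(3) - 35) - 106 = 109/((7 + 3) - 35) - 106 = 109/(10 - 35) - 106 = 109/(-25) - 106 = -1/25*109 - 106 = -109/25 - 106 = -2759/25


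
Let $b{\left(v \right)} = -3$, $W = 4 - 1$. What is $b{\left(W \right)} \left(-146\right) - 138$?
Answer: $300$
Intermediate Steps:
$W = 3$ ($W = 4 - 1 = 3$)
$b{\left(W \right)} \left(-146\right) - 138 = \left(-3\right) \left(-146\right) - 138 = 438 - 138 = 300$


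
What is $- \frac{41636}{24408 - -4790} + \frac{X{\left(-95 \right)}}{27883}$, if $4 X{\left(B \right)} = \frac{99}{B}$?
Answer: $- \frac{220579397021}{154684288460} \approx -1.426$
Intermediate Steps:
$X{\left(B \right)} = \frac{99}{4 B}$ ($X{\left(B \right)} = \frac{99 \frac{1}{B}}{4} = \frac{99}{4 B}$)
$- \frac{41636}{24408 - -4790} + \frac{X{\left(-95 \right)}}{27883} = - \frac{41636}{24408 - -4790} + \frac{\frac{99}{4} \frac{1}{-95}}{27883} = - \frac{41636}{24408 + 4790} + \frac{99}{4} \left(- \frac{1}{95}\right) \frac{1}{27883} = - \frac{41636}{29198} - \frac{99}{10595540} = \left(-41636\right) \frac{1}{29198} - \frac{99}{10595540} = - \frac{20818}{14599} - \frac{99}{10595540} = - \frac{220579397021}{154684288460}$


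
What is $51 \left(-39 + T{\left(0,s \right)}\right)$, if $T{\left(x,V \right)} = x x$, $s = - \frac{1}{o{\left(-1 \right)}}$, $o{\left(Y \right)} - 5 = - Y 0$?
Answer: $-1989$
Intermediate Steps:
$o{\left(Y \right)} = 5$ ($o{\left(Y \right)} = 5 + - Y 0 = 5 + 0 = 5$)
$s = - \frac{1}{5} \approx -0.2$
$T{\left(x,V \right)} = x^{2}$
$51 \left(-39 + T{\left(0,s \right)}\right) = 51 \left(-39 + 0^{2}\right) = 51 \left(-39 + 0\right) = 51 \left(-39\right) = -1989$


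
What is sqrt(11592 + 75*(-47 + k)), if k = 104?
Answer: 3*sqrt(1763) ≈ 125.96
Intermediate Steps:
sqrt(11592 + 75*(-47 + k)) = sqrt(11592 + 75*(-47 + 104)) = sqrt(11592 + 75*57) = sqrt(11592 + 4275) = sqrt(15867) = 3*sqrt(1763)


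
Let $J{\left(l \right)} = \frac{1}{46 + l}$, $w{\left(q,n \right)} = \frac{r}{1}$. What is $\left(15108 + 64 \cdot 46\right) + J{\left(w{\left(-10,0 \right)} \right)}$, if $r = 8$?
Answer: $\frac{974809}{54} \approx 18052.0$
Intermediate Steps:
$w{\left(q,n \right)} = 8$ ($w{\left(q,n \right)} = \frac{8}{1} = 8 \cdot 1 = 8$)
$\left(15108 + 64 \cdot 46\right) + J{\left(w{\left(-10,0 \right)} \right)} = \left(15108 + 64 \cdot 46\right) + \frac{1}{46 + 8} = \left(15108 + 2944\right) + \frac{1}{54} = 18052 + \frac{1}{54} = \frac{974809}{54}$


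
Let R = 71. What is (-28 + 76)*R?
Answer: 3408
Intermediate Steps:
(-28 + 76)*R = (-28 + 76)*71 = 48*71 = 3408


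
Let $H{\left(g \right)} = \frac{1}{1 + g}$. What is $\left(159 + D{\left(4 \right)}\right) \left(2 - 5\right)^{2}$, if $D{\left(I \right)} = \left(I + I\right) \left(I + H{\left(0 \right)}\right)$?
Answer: $1791$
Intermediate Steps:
$D{\left(I \right)} = 2 I \left(1 + I\right)$ ($D{\left(I \right)} = \left(I + I\right) \left(I + \frac{1}{1 + 0}\right) = 2 I \left(I + 1^{-1}\right) = 2 I \left(I + 1\right) = 2 I \left(1 + I\right)$)
$\left(159 + D{\left(4 \right)}\right) \left(2 - 5\right)^{2} = \left(159 + 2 \cdot 4 \left(1 + 4\right)\right) \left(2 - 5\right)^{2} = \left(159 + 2 \cdot 4 \cdot 5\right) \left(-3\right)^{2} = \left(159 + 40\right) 9 = 199 \cdot 9 = 1791$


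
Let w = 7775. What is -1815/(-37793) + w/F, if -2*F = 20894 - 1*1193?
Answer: -551923835/744559893 ≈ -0.74127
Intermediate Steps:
F = -19701/2 (F = -(20894 - 1*1193)/2 = -(20894 - 1193)/2 = -½*19701 = -19701/2 ≈ -9850.5)
-1815/(-37793) + w/F = -1815/(-37793) + 7775/(-19701/2) = -1815*(-1/37793) + 7775*(-2/19701) = 1815/37793 - 15550/19701 = -551923835/744559893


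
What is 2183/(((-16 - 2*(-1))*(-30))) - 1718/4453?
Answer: 8999339/1870260 ≈ 4.8118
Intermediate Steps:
2183/(((-16 - 2*(-1))*(-30))) - 1718/4453 = 2183/(((-16 + 2)*(-30))) - 1718*1/4453 = 2183/((-14*(-30))) - 1718/4453 = 2183/420 - 1718/4453 = 8999339/1870260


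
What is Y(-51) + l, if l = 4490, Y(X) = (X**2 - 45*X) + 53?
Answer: 9439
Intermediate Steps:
Y(X) = 53 + X**2 - 45*X
Y(-51) + l = (53 + (-51)**2 - 45*(-51)) + 4490 = (53 + 2601 + 2295) + 4490 = 4949 + 4490 = 9439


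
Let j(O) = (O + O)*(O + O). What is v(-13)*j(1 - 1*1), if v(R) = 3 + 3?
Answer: 0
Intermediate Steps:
j(O) = 4*O**2 (j(O) = (2*O)*(2*O) = 4*O**2)
v(R) = 6
v(-13)*j(1 - 1*1) = 6*(4*(1 - 1*1)**2) = 6*(4*(1 - 1)**2) = 6*(4*0**2) = 6*(4*0) = 6*0 = 0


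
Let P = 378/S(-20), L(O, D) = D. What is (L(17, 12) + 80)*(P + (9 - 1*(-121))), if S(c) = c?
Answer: 51106/5 ≈ 10221.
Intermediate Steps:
P = -189/10 (P = 378/(-20) = 378*(-1/20) = -189/10 ≈ -18.900)
(L(17, 12) + 80)*(P + (9 - 1*(-121))) = (12 + 80)*(-189/10 + (9 - 1*(-121))) = 92*(-189/10 + (9 + 121)) = 92*(-189/10 + 130) = 92*(1111/10) = 51106/5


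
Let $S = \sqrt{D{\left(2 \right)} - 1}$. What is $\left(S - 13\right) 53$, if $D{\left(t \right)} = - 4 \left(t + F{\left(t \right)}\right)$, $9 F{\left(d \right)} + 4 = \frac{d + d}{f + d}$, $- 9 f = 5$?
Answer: $-689 + \frac{53 i \sqrt{12857}}{39} \approx -689.0 + 154.09 i$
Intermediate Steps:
$f = - \frac{5}{9}$ ($f = \left(- \frac{1}{9}\right) 5 = - \frac{5}{9} \approx -0.55556$)
$F{\left(d \right)} = - \frac{4}{9} + \frac{2 d}{9 \left(- \frac{5}{9} + d\right)}$ ($F{\left(d \right)} = - \frac{4}{9} + \frac{\left(d + d\right) \frac{1}{- \frac{5}{9} + d}}{9} = - \frac{4}{9} + \frac{2 d \frac{1}{- \frac{5}{9} + d}}{9} = - \frac{4}{9} + \frac{2 d}{9 \left(- \frac{5}{9} + d\right)}$)
$D{\left(t \right)} = - 4 t - \frac{8 \left(10 - 9 t\right)}{9 \left(-5 + 9 t\right)}$ ($D{\left(t \right)} = - 4 \left(t + \frac{2 \left(10 - 9 t\right)}{9 \left(-5 + 9 t\right)}\right) = - 4 t - \frac{8 \left(10 - 9 t\right)}{9 \left(-5 + 9 t\right)}$)
$S = \frac{i \sqrt{12857}}{39}$ ($S = \sqrt{\frac{4 \left(-20 - 81 \cdot 2^{2} + 63 \cdot 2\right)}{9 \left(-5 + 9 \cdot 2\right)} - 1} = \sqrt{\frac{4 \left(-20 - 324 + 126\right)}{9 \left(-5 + 18\right)} - 1} = \sqrt{\frac{4 \left(-20 - 324 + 126\right)}{9 \cdot 13} - 1} = \sqrt{\frac{4}{9} \cdot \frac{1}{13} \left(-218\right) - 1} = \sqrt{- \frac{872}{117} - 1} = \sqrt{- \frac{989}{117}} = \frac{i \sqrt{12857}}{39} \approx 2.9074 i$)
$\left(S - 13\right) 53 = \left(\frac{i \sqrt{12857}}{39} - 13\right) 53 = \left(-13 + \frac{i \sqrt{12857}}{39}\right) 53 = -689 + \frac{53 i \sqrt{12857}}{39}$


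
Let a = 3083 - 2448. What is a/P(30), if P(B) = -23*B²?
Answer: -127/4140 ≈ -0.030676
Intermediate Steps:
a = 635
a/P(30) = 635/((-23*30²)) = 635/((-23*900)) = 635/(-20700) = 635*(-1/20700) = -127/4140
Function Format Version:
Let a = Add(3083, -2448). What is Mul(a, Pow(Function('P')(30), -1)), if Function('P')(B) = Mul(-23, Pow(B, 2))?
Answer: Rational(-127, 4140) ≈ -0.030676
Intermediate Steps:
a = 635
Mul(a, Pow(Function('P')(30), -1)) = Mul(635, Pow(Mul(-23, Pow(30, 2)), -1)) = Mul(635, Pow(Mul(-23, 900), -1)) = Mul(635, Pow(-20700, -1)) = Mul(635, Rational(-1, 20700)) = Rational(-127, 4140)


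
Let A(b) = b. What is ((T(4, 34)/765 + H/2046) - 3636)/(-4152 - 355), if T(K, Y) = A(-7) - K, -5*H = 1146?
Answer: 948538114/1175718555 ≈ 0.80677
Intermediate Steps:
H = -1146/5 (H = -⅕*1146 = -1146/5 ≈ -229.20)
T(K, Y) = -7 - K
((T(4, 34)/765 + H/2046) - 3636)/(-4152 - 355) = (((-7 - 1*4)/765 - 1146/5/2046) - 3636)/(-4152 - 355) = (((-7 - 4)*(1/765) - 1146/5*1/2046) - 3636)/(-4507) = ((-11*1/765 - 191/1705) - 3636)*(-1/4507) = ((-11/765 - 191/1705) - 3636)*(-1/4507) = (-32974/260865 - 3636)*(-1/4507) = -948538114/260865*(-1/4507) = 948538114/1175718555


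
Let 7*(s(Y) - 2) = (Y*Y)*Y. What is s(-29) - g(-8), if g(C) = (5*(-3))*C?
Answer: -25215/7 ≈ -3602.1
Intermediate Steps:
s(Y) = 2 + Y³/7 (s(Y) = 2 + ((Y*Y)*Y)/7 = 2 + (Y²*Y)/7 = 2 + Y³/7)
g(C) = -15*C
s(-29) - g(-8) = (2 + (⅐)*(-29)³) - (-15)*(-8) = (2 + (⅐)*(-24389)) - 1*120 = (2 - 24389/7) - 120 = -24375/7 - 120 = -25215/7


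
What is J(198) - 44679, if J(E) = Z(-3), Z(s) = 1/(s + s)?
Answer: -268075/6 ≈ -44679.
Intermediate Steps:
Z(s) = 1/(2*s)
J(E) = -⅙ (J(E) = (½)/(-3) = (½)*(-⅓) = -⅙)
J(198) - 44679 = -⅙ - 44679 = -268075/6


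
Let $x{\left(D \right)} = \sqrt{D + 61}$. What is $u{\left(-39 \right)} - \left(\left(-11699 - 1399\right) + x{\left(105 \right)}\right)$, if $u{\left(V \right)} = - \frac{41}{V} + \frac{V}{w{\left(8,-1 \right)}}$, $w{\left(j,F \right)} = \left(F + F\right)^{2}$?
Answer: $\frac{2041931}{156} - \sqrt{166} \approx 13076.0$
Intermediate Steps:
$w{\left(j,F \right)} = 4 F^{2}$ ($w{\left(j,F \right)} = \left(2 F\right)^{2} = 4 F^{2}$)
$x{\left(D \right)} = \sqrt{61 + D}$
$u{\left(V \right)} = - \frac{41}{V} + \frac{V}{4}$ ($u{\left(V \right)} = - \frac{41}{V} + \frac{V}{4 \left(-1\right)^{2}} = - \frac{41}{V} + \frac{V}{4 \cdot 1} = - \frac{41}{V} + \frac{V}{4}$)
$u{\left(-39 \right)} - \left(\left(-11699 - 1399\right) + x{\left(105 \right)}\right) = \left(- \frac{41}{-39} + \frac{1}{4} \left(-39\right)\right) - \left(\left(-11699 - 1399\right) + \sqrt{61 + 105}\right) = \left(\left(-41\right) \left(- \frac{1}{39}\right) - \frac{39}{4}\right) - \left(\left(-11699 - 1399\right) + \sqrt{166}\right) = \left(\frac{41}{39} - \frac{39}{4}\right) - \left(-13098 + \sqrt{166}\right) = - \frac{1357}{156} + \left(13098 - \sqrt{166}\right) = \frac{2041931}{156} - \sqrt{166}$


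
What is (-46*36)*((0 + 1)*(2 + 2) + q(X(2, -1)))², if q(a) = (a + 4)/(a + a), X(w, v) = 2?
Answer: -50094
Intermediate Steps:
q(a) = (4 + a)/(2*a) (q(a) = (4 + a)/((2*a)) = (4 + a)*(1/(2*a)) = (4 + a)/(2*a))
(-46*36)*((0 + 1)*(2 + 2) + q(X(2, -1)))² = (-46*36)*((0 + 1)*(2 + 2) + (½)*(4 + 2)/2)² = -1656*(1*4 + (½)*(½)*6)² = -1656*(4 + 3/2)² = -1656*(11/2)² = -1656*121/4 = -50094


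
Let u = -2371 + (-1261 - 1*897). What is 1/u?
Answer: -1/4529 ≈ -0.00022080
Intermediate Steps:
u = -4529 (u = -2371 + (-1261 - 897) = -2371 - 2158 = -4529)
1/u = 1/(-4529) = -1/4529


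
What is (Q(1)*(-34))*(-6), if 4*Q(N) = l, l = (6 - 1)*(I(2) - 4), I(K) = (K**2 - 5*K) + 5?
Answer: -1275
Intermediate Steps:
I(K) = 5 + K**2 - 5*K
l = -25 (l = (6 - 1)*((5 + 2**2 - 5*2) - 4) = 5*((5 + 4 - 10) - 4) = 5*(-1 - 4) = 5*(-5) = -25)
Q(N) = -25/4 (Q(N) = (1/4)*(-25) = -25/4)
(Q(1)*(-34))*(-6) = -25/4*(-34)*(-6) = (425/2)*(-6) = -1275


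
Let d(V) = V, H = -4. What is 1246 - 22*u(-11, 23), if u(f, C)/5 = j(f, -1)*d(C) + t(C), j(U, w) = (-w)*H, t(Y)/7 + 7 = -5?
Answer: 20606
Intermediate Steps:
t(Y) = -84 (t(Y) = -49 + 7*(-5) = -49 - 35 = -84)
j(U, w) = 4*w (j(U, w) = -w*(-4) = 4*w)
u(f, C) = -420 - 20*C (u(f, C) = 5*((4*(-1))*C - 84) = 5*(-4*C - 84) = 5*(-84 - 4*C) = -420 - 20*C)
1246 - 22*u(-11, 23) = 1246 - 22*(-420 - 20*23) = 1246 - 22*(-420 - 460) = 1246 - 22*(-880) = 1246 + 19360 = 20606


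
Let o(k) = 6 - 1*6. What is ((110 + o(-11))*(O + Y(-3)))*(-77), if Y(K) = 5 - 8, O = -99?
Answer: 863940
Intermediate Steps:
o(k) = 0 (o(k) = 6 - 6 = 0)
Y(K) = -3
((110 + o(-11))*(O + Y(-3)))*(-77) = ((110 + 0)*(-99 - 3))*(-77) = (110*(-102))*(-77) = -11220*(-77) = 863940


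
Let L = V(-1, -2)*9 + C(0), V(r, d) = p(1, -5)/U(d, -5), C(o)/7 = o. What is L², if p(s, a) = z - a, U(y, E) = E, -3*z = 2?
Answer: 1521/25 ≈ 60.840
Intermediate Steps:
z = -⅔ (z = -⅓*2 = -⅔ ≈ -0.66667)
C(o) = 7*o
p(s, a) = -⅔ - a
V(r, d) = -13/15 (V(r, d) = (-⅔ - 1*(-5))/(-5) = (-⅔ + 5)*(-⅕) = (13/3)*(-⅕) = -13/15)
L = -39/5 (L = -13/15*9 + 7*0 = -39/5 + 0 = -39/5 ≈ -7.8000)
L² = (-39/5)² = 1521/25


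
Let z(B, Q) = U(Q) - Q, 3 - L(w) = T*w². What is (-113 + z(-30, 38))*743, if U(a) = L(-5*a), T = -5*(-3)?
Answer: -402444464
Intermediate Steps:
T = 15
L(w) = 3 - 15*w²
U(a) = 3 - 375*a² (U(a) = 3 - 15*25*a² = 3 - 375*a²)
z(B, Q) = 3 - Q - 375*Q² (z(B, Q) = (3 - 375*Q²) - Q = 3 - Q - 375*Q²)
(-113 + z(-30, 38))*743 = (-113 + (3 - 1*38 - 375*38²))*743 = (-113 + (3 - 38 - 375*1444))*743 = (-113 + (3 - 38 - 541500))*743 = (-113 - 541535)*743 = -541648*743 = -402444464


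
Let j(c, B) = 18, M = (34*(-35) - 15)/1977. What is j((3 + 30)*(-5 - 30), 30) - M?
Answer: 36791/1977 ≈ 18.609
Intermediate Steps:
M = -1205/1977 (M = (-1190 - 15)*(1/1977) = -1205*1/1977 = -1205/1977 ≈ -0.60951)
j((3 + 30)*(-5 - 30), 30) - M = 18 - 1*(-1205/1977) = 18 + 1205/1977 = 36791/1977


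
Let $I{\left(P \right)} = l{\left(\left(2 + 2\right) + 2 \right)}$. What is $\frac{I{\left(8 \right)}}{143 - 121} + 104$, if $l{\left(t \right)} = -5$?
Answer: $\frac{2283}{22} \approx 103.77$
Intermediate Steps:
$I{\left(P \right)} = -5$
$\frac{I{\left(8 \right)}}{143 - 121} + 104 = - \frac{5}{143 - 121} + 104 = - \frac{5}{22} + 104 = \frac{2283}{22}$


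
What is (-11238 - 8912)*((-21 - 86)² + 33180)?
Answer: -899274350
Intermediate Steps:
(-11238 - 8912)*((-21 - 86)² + 33180) = -20150*((-107)² + 33180) = -20150*(11449 + 33180) = -20150*44629 = -899274350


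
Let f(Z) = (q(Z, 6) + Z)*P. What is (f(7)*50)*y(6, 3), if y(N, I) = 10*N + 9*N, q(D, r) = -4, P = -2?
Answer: -34200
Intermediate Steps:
f(Z) = 8 - 2*Z (f(Z) = (-4 + Z)*(-2) = 8 - 2*Z)
y(N, I) = 19*N
(f(7)*50)*y(6, 3) = ((8 - 2*7)*50)*(19*6) = ((8 - 14)*50)*114 = -6*50*114 = -300*114 = -34200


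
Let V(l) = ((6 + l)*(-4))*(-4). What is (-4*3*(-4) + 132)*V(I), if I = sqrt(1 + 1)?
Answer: 17280 + 2880*sqrt(2) ≈ 21353.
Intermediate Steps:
I = sqrt(2) ≈ 1.4142
V(l) = 96 + 16*l (V(l) = (-24 - 4*l)*(-4) = 96 + 16*l)
(-4*3*(-4) + 132)*V(I) = (-4*3*(-4) + 132)*(96 + 16*sqrt(2)) = (-12*(-4) + 132)*(96 + 16*sqrt(2)) = (48 + 132)*(96 + 16*sqrt(2)) = 180*(96 + 16*sqrt(2)) = 17280 + 2880*sqrt(2)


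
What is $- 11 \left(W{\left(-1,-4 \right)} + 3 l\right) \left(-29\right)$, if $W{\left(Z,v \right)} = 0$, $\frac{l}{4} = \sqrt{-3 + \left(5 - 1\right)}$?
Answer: $3828$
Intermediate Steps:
$l = 4$ ($l = 4 \sqrt{-3 + \left(5 - 1\right)} = 4 \sqrt{-3 + 4} = 4 \sqrt{1} = 4 \cdot 1 = 4$)
$- 11 \left(W{\left(-1,-4 \right)} + 3 l\right) \left(-29\right) = - 11 \left(0 + 3 \cdot 4\right) \left(-29\right) = - 11 \left(0 + 12\right) \left(-29\right) = \left(-11\right) 12 \left(-29\right) = \left(-132\right) \left(-29\right) = 3828$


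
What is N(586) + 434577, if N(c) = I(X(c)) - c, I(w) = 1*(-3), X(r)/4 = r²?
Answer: 433988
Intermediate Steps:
X(r) = 4*r²
I(w) = -3
N(c) = -3 - c
N(586) + 434577 = (-3 - 1*586) + 434577 = (-3 - 586) + 434577 = -589 + 434577 = 433988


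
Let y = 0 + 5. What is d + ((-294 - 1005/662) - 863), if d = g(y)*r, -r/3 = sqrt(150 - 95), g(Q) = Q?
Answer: -766939/662 - 15*sqrt(55) ≈ -1269.8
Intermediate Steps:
y = 5
r = -3*sqrt(55) (r = -3*sqrt(150 - 95) = -3*sqrt(55) ≈ -22.249)
d = -15*sqrt(55) (d = 5*(-3*sqrt(55)) = -15*sqrt(55) ≈ -111.24)
d + ((-294 - 1005/662) - 863) = -15*sqrt(55) + ((-294 - 1005/662) - 863) = -15*sqrt(55) + (-195633/662 - 863) = -15*sqrt(55) - 766939/662 = -766939/662 - 15*sqrt(55)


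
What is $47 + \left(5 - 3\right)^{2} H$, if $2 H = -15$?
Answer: $17$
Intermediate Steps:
$H = - \frac{15}{2}$ ($H = \frac{1}{2} \left(-15\right) = - \frac{15}{2} \approx -7.5$)
$47 + \left(5 - 3\right)^{2} H = 47 + \left(5 - 3\right)^{2} \left(- \frac{15}{2}\right) = 47 + 2^{2} \left(- \frac{15}{2}\right) = 47 + 4 \left(- \frac{15}{2}\right) = 47 - 30 = 17$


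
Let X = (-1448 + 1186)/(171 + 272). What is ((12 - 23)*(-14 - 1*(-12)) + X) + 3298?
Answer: 1470498/443 ≈ 3319.4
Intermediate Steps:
X = -262/443 ≈ -0.59142
((12 - 23)*(-14 - 1*(-12)) + X) + 3298 = ((12 - 23)*(-14 - 1*(-12)) - 262/443) + 3298 = (-11*(-14 + 12) - 262/443) + 3298 = (-11*(-2) - 262/443) + 3298 = (22 - 262/443) + 3298 = 9484/443 + 3298 = 1470498/443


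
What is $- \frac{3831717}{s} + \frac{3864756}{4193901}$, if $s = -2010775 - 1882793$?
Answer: $\frac{3457503560825}{1814359858752} \approx 1.9056$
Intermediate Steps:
$s = -3893568$ ($s = -2010775 - 1882793 = -3893568$)
$- \frac{3831717}{s} + \frac{3864756}{4193901} = - \frac{3831717}{-3893568} + \frac{3864756}{4193901} = \left(-3831717\right) \left(- \frac{1}{3893568}\right) + 3864756 \cdot \frac{1}{4193901} = \frac{1277239}{1297856} + \frac{1288252}{1397967} = \frac{3457503560825}{1814359858752}$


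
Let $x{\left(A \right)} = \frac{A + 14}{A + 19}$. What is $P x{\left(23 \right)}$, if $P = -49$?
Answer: $- \frac{259}{6} \approx -43.167$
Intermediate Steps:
$x{\left(A \right)} = \frac{14 + A}{19 + A}$
$P x{\left(23 \right)} = - 49 \frac{14 + 23}{19 + 23} = - 49 \cdot \frac{1}{42} \cdot 37 = \left(-49\right) \frac{37}{42} = - \frac{259}{6}$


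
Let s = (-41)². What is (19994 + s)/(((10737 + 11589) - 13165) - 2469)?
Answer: 21675/6692 ≈ 3.2389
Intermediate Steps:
s = 1681
(19994 + s)/(((10737 + 11589) - 13165) - 2469) = (19994 + 1681)/(((10737 + 11589) - 13165) - 2469) = 21675/((22326 - 13165) - 2469) = 21675/(9161 - 2469) = 21675/6692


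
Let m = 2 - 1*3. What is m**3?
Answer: -1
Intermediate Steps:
m = -1 (m = 2 - 3 = -1)
m**3 = (-1)**3 = -1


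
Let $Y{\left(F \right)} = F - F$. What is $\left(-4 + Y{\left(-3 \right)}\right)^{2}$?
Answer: $16$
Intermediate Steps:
$Y{\left(F \right)} = 0$
$\left(-4 + Y{\left(-3 \right)}\right)^{2} = \left(-4 + 0\right)^{2} = \left(-4\right)^{2} = 16$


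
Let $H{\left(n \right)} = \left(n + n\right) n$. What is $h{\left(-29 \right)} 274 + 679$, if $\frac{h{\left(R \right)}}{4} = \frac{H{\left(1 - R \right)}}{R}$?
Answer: $- \frac{1953109}{29} \approx -67349.0$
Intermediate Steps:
$H{\left(n \right)} = 2 n^{2}$ ($H{\left(n \right)} = 2 n n = 2 n^{2}$)
$h{\left(R \right)} = \frac{8 \left(1 - R\right)^{2}}{R}$ ($h{\left(R \right)} = 4 \frac{2 \left(1 - R\right)^{2}}{R} = \frac{8 \left(1 - R\right)^{2}}{R}$)
$h{\left(-29 \right)} 274 + 679 = \frac{8 \left(-1 - 29\right)^{2}}{-29} \cdot 274 + 679 = 8 \left(- \frac{1}{29}\right) \left(-30\right)^{2} \cdot 274 + 679 = 8 \left(- \frac{1}{29}\right) 900 \cdot 274 + 679 = \left(- \frac{7200}{29}\right) 274 + 679 = - \frac{1972800}{29} + 679 = - \frac{1953109}{29}$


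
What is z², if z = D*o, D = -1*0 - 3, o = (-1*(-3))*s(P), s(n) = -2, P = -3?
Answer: 324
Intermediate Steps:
o = -6 (o = -1*(-3)*(-2) = 3*(-2) = -6)
D = -3 (D = 0 - 3 = -3)
z = 18 (z = -3*(-6) = 18)
z² = 18² = 324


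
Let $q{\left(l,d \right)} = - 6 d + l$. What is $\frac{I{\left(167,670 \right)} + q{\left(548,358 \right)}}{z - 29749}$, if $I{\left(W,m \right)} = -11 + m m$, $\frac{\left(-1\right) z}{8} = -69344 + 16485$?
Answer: $\frac{447289}{393123} \approx 1.1378$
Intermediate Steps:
$z = 422872$ ($z = - 8 \left(-69344 + 16485\right) = \left(-8\right) \left(-52859\right) = 422872$)
$q{\left(l,d \right)} = l - 6 d$
$I{\left(W,m \right)} = -11 + m^{2}$
$\frac{I{\left(167,670 \right)} + q{\left(548,358 \right)}}{z - 29749} = \frac{\left(-11 + 670^{2}\right) + \left(548 - 2148\right)}{422872 - 29749} = \frac{\left(-11 + 448900\right) + \left(548 - 2148\right)}{393123} = \left(448889 - 1600\right) \frac{1}{393123} = 447289 \cdot \frac{1}{393123} = \frac{447289}{393123}$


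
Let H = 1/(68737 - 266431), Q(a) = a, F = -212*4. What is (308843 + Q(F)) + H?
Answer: 60888763529/197694 ≈ 3.0800e+5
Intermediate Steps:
F = -848
H = -1/197694 (H = 1/(-197694) = -1/197694 ≈ -5.0583e-6)
(308843 + Q(F)) + H = (308843 - 848) - 1/197694 = 307995 - 1/197694 = 60888763529/197694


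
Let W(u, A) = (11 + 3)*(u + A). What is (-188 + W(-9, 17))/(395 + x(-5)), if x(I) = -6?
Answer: -76/389 ≈ -0.19537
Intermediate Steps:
W(u, A) = 14*A + 14*u (W(u, A) = 14*(A + u) = 14*A + 14*u)
(-188 + W(-9, 17))/(395 + x(-5)) = (-188 + (14*17 + 14*(-9)))/(395 - 6) = (-188 + (238 - 126))/389 = (-188 + 112)*(1/389) = -76*1/389 = -76/389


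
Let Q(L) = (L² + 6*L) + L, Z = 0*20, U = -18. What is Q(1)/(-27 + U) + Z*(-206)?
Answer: -8/45 ≈ -0.17778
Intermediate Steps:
Z = 0
Q(L) = L² + 7*L
Q(1)/(-27 + U) + Z*(-206) = (1*(7 + 1))/(-27 - 18) + 0*(-206) = (1*8)/(-45) + 0 = -1/45*8 + 0 = -8/45 + 0 = -8/45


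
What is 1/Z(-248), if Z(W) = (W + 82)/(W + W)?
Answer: 248/83 ≈ 2.9880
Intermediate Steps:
Z(W) = (82 + W)/(2*W) (Z(W) = (82 + W)/((2*W)) = (82 + W)*(1/(2*W)) = (82 + W)/(2*W))
1/Z(-248) = 1/((1/2)*(82 - 248)/(-248)) = 1/((1/2)*(-1/248)*(-166)) = 1/(83/248) = 248/83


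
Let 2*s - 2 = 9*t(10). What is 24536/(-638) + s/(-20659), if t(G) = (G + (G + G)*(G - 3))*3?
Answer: -254090906/6590221 ≈ -38.556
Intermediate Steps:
t(G) = 3*G + 6*G*(-3 + G) (t(G) = (G + (2*G)*(-3 + G))*3 = (G + 2*G*(-3 + G))*3 = 3*G + 6*G*(-3 + G))
s = 2026 (s = 1 + (9*(3*10*(-5 + 2*10)))/2 = 1 + (9*(3*10*(-5 + 20)))/2 = 1 + (9*(3*10*15))/2 = 1 + (9*450)/2 = 1 + (½)*4050 = 1 + 2025 = 2026)
24536/(-638) + s/(-20659) = 24536/(-638) + 2026/(-20659) = 24536*(-1/638) + 2026*(-1/20659) = -12268/319 - 2026/20659 = -254090906/6590221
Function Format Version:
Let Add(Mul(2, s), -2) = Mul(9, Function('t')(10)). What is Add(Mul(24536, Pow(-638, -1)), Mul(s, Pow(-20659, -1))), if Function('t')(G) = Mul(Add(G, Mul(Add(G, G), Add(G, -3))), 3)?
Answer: Rational(-254090906, 6590221) ≈ -38.556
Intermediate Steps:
Function('t')(G) = Add(Mul(3, G), Mul(6, G, Add(-3, G))) (Function('t')(G) = Mul(Add(G, Mul(Mul(2, G), Add(-3, G))), 3) = Mul(Add(G, Mul(2, G, Add(-3, G))), 3) = Add(Mul(3, G), Mul(6, G, Add(-3, G))))
s = 2026 (s = Add(1, Mul(Rational(1, 2), Mul(9, Mul(3, 10, Add(-5, Mul(2, 10)))))) = Add(1, Mul(Rational(1, 2), Mul(9, Mul(3, 10, Add(-5, 20))))) = Add(1, Mul(Rational(1, 2), Mul(9, Mul(3, 10, 15)))) = Add(1, Mul(Rational(1, 2), Mul(9, 450))) = Add(1, Mul(Rational(1, 2), 4050)) = Add(1, 2025) = 2026)
Add(Mul(24536, Pow(-638, -1)), Mul(s, Pow(-20659, -1))) = Add(Mul(24536, Pow(-638, -1)), Mul(2026, Pow(-20659, -1))) = Add(Mul(24536, Rational(-1, 638)), Mul(2026, Rational(-1, 20659))) = Add(Rational(-12268, 319), Rational(-2026, 20659)) = Rational(-254090906, 6590221)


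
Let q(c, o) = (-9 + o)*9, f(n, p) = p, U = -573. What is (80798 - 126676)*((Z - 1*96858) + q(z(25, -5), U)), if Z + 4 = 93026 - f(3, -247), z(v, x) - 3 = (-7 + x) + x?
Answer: 404965106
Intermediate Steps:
z(v, x) = -4 + 2*x (z(v, x) = 3 + ((-7 + x) + x) = 3 + (-7 + 2*x) = -4 + 2*x)
q(c, o) = -81 + 9*o
Z = 93269 (Z = -4 + (93026 - 1*(-247)) = -4 + (93026 + 247) = -4 + 93273 = 93269)
(80798 - 126676)*((Z - 1*96858) + q(z(25, -5), U)) = (80798 - 126676)*((93269 - 1*96858) + (-81 + 9*(-573))) = -45878*((93269 - 96858) + (-81 - 5157)) = -45878*(-3589 - 5238) = -45878*(-8827) = 404965106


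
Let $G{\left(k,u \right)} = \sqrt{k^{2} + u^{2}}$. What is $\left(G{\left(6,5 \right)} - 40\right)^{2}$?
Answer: $\left(40 - \sqrt{61}\right)^{2} \approx 1036.2$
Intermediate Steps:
$\left(G{\left(6,5 \right)} - 40\right)^{2} = \left(\sqrt{6^{2} + 5^{2}} - 40\right)^{2} = \left(\sqrt{36 + 25} - 40\right)^{2} = \left(\sqrt{61} - 40\right)^{2} = \left(-40 + \sqrt{61}\right)^{2}$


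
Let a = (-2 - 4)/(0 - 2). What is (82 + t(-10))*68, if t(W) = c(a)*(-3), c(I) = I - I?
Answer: 5576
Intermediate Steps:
a = 3 (a = -6/(-2) = -6*(-1/2) = 3)
c(I) = 0
t(W) = 0 (t(W) = 0*(-3) = 0)
(82 + t(-10))*68 = (82 + 0)*68 = 82*68 = 5576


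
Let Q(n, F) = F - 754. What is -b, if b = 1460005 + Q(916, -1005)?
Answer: -1458246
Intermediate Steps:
Q(n, F) = -754 + F
b = 1458246 (b = 1460005 + (-754 - 1005) = 1460005 - 1759 = 1458246)
-b = -1*1458246 = -1458246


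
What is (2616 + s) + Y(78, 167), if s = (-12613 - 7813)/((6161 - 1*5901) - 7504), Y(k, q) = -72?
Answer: 9224581/3622 ≈ 2546.8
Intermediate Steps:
s = 10213/3622 (s = -20426/((6161 - 5901) - 7504) = -20426/(260 - 7504) = -20426/(-7244) = -20426*(-1/7244) = 10213/3622 ≈ 2.8197)
(2616 + s) + Y(78, 167) = (2616 + 10213/3622) - 72 = 9485365/3622 - 72 = 9224581/3622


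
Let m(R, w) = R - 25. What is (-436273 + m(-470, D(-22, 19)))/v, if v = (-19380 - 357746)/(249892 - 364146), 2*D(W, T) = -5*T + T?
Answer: -24951245536/188563 ≈ -1.3232e+5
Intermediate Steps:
D(W, T) = -2*T (D(W, T) = (-5*T + T)/2 = (-4*T)/2 = -2*T)
m(R, w) = -25 + R
v = 188563/57127 (v = -377126/(-114254) = -377126*(-1/114254) = 188563/57127 ≈ 3.3008)
(-436273 + m(-470, D(-22, 19)))/v = (-436273 + (-25 - 470))/(188563/57127) = (-436273 - 495)*(57127/188563) = -436768*57127/188563 = -24951245536/188563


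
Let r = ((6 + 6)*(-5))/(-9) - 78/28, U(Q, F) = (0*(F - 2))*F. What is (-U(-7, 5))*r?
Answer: 0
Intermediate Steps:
U(Q, F) = 0 (U(Q, F) = (0*(-2 + F))*F = 0*F = 0)
r = 163/42 (r = (12*(-5))*(-⅑) - 78*1/28 = -60*(-⅑) - 39/14 = 20/3 - 39/14 = 163/42 ≈ 3.8810)
(-U(-7, 5))*r = -1*0*(163/42) = 0*(163/42) = 0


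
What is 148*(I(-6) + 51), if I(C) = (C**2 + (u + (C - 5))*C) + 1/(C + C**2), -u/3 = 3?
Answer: 459614/15 ≈ 30641.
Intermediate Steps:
u = -9 (u = -3*3 = -9)
I(C) = C**2 + 1/(C + C**2) + C*(-14 + C) (I(C) = (C**2 + (-9 + (C - 5))*C) + 1/(C + C**2) = (C**2 + (-9 + (-5 + C))*C) + 1/(C + C**2) = (C**2 + (-14 + C)*C) + 1/(C + C**2) = (C**2 + C*(-14 + C)) + 1/(C + C**2) = C**2 + 1/(C + C**2) + C*(-14 + C))
148*(I(-6) + 51) = 148*((1 - 14*(-6)**2 - 12*(-6)**3 + 2*(-6)**4)/((-6)*(1 - 6)) + 51) = 148*(-1/6*(1 - 14*36 - 12*(-216) + 2*1296)/(-5) + 51) = 148*(-1/6*(-1/5)*(1 - 504 + 2592 + 2592) + 51) = 148*(-1/6*(-1/5)*4681 + 51) = 148*(4681/30 + 51) = 148*(6211/30) = 459614/15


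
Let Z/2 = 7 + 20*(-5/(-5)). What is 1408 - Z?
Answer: 1354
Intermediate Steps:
Z = 54 (Z = 2*(7 + 20*(-5/(-5))) = 2*(7 + 20*(-5*(-1/5))) = 2*(7 + 20*1) = 2*(7 + 20) = 2*27 = 54)
1408 - Z = 1408 - 1*54 = 1408 - 54 = 1354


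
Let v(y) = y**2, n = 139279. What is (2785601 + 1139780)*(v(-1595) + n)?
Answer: 10532990538824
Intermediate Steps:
(2785601 + 1139780)*(v(-1595) + n) = (2785601 + 1139780)*((-1595)**2 + 139279) = 3925381*(2544025 + 139279) = 3925381*2683304 = 10532990538824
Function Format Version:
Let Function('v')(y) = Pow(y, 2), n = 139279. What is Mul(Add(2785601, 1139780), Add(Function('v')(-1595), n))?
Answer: 10532990538824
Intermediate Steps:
Mul(Add(2785601, 1139780), Add(Function('v')(-1595), n)) = Mul(Add(2785601, 1139780), Add(Pow(-1595, 2), 139279)) = Mul(3925381, Add(2544025, 139279)) = Mul(3925381, 2683304) = 10532990538824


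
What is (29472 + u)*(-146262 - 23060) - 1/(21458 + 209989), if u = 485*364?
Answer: -8073418469231209/231447 ≈ -3.4882e+10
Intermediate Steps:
u = 176540
(29472 + u)*(-146262 - 23060) - 1/(21458 + 209989) = (29472 + 176540)*(-146262 - 23060) - 1/(21458 + 209989) = 206012*(-169322) - 1/231447 = -34882363864 - 1*1/231447 = -34882363864 - 1/231447 = -8073418469231209/231447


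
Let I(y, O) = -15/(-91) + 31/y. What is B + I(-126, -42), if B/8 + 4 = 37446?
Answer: 70091405/234 ≈ 2.9954e+5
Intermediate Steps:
B = 299536 (B = -32 + 8*37446 = -32 + 299568 = 299536)
I(y, O) = 15/91 + 31/y (I(y, O) = -15*(-1/91) + 31/y = 15/91 + 31/y)
B + I(-126, -42) = 299536 + (15/91 + 31/(-126)) = 299536 + (15/91 + 31*(-1/126)) = 299536 + (15/91 - 31/126) = 299536 - 19/234 = 70091405/234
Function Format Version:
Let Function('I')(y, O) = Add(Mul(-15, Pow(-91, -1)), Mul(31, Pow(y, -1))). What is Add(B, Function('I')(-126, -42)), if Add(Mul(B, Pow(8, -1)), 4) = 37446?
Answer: Rational(70091405, 234) ≈ 2.9954e+5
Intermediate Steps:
B = 299536 (B = Add(-32, Mul(8, 37446)) = Add(-32, 299568) = 299536)
Function('I')(y, O) = Add(Rational(15, 91), Mul(31, Pow(y, -1))) (Function('I')(y, O) = Add(Mul(-15, Rational(-1, 91)), Mul(31, Pow(y, -1))) = Add(Rational(15, 91), Mul(31, Pow(y, -1))))
Add(B, Function('I')(-126, -42)) = Add(299536, Add(Rational(15, 91), Mul(31, Pow(-126, -1)))) = Add(299536, Add(Rational(15, 91), Mul(31, Rational(-1, 126)))) = Add(299536, Add(Rational(15, 91), Rational(-31, 126))) = Add(299536, Rational(-19, 234)) = Rational(70091405, 234)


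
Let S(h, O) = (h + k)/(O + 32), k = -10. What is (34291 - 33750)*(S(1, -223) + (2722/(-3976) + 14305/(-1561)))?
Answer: -448997311157/84674884 ≈ -5302.6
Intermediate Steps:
S(h, O) = (-10 + h)/(32 + O) (S(h, O) = (h - 10)/(O + 32) = (-10 + h)/(32 + O))
(34291 - 33750)*(S(1, -223) + (2722/(-3976) + 14305/(-1561))) = (34291 - 33750)*((-10 + 1)/(32 - 223) + (2722/(-3976) + 14305/(-1561))) = 541*(-9/(-191) + (2722*(-1/3976) + 14305*(-1/1561))) = 541*(-1/191*(-9) + (-1361/1988 - 14305/1561)) = 541*(9/191 - 4366123/443324) = 541*(-829939577/84674884) = -448997311157/84674884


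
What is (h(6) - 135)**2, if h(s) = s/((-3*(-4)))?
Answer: 72361/4 ≈ 18090.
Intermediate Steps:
h(s) = s/12
(h(6) - 135)**2 = ((1/12)*6 - 135)**2 = (1/2 - 135)**2 = (-269/2)**2 = 72361/4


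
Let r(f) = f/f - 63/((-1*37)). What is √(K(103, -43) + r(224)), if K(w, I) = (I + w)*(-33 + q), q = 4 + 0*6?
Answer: 2*I*√594590/37 ≈ 41.681*I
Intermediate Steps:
q = 4 (q = 4 + 0 = 4)
r(f) = 100/37 (r(f) = 1 - 63/(-37) = 1 - 63*(-1/37) = 1 + 63/37 = 100/37)
K(w, I) = -29*I - 29*w (K(w, I) = (I + w)*(-33 + 4) = (I + w)*(-29) = -29*I - 29*w)
√(K(103, -43) + r(224)) = √((-29*(-43) - 29*103) + 100/37) = √((1247 - 2987) + 100/37) = √(-1740 + 100/37) = √(-64280/37) = 2*I*√594590/37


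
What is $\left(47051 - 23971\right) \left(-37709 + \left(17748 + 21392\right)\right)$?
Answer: $33027480$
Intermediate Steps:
$\left(47051 - 23971\right) \left(-37709 + \left(17748 + 21392\right)\right) = 23080 \left(-37709 + 39140\right) = 23080 \cdot 1431 = 33027480$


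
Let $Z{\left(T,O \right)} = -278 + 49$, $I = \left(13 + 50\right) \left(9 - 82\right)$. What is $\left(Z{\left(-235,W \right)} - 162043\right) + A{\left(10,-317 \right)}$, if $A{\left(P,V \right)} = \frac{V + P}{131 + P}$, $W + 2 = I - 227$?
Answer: $- \frac{22880659}{141} \approx -1.6227 \cdot 10^{5}$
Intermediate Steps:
$I = -4599$ ($I = 63 \left(-73\right) = -4599$)
$W = -4828$ ($W = -2 - 4826 = -4828$)
$Z{\left(T,O \right)} = -229$
$A{\left(P,V \right)} = \frac{P + V}{131 + P}$
$\left(Z{\left(-235,W \right)} - 162043\right) + A{\left(10,-317 \right)} = \left(-229 - 162043\right) + \frac{10 - 317}{131 + 10} = -162272 + \frac{1}{141} \left(-307\right) = -162272 - \frac{307}{141} = - \frac{22880659}{141}$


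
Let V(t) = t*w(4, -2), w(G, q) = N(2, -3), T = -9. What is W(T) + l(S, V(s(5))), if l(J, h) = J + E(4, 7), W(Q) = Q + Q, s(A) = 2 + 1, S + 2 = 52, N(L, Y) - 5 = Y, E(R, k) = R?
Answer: 36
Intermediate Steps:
N(L, Y) = 5 + Y
w(G, q) = 2 (w(G, q) = 5 - 3 = 2)
S = 50 (S = -2 + 52 = 50)
s(A) = 3
W(Q) = 2*Q
V(t) = 2*t (V(t) = t*2 = 2*t)
l(J, h) = 4 + J (l(J, h) = J + 4 = 4 + J)
W(T) + l(S, V(s(5))) = 2*(-9) + (4 + 50) = -18 + 54 = 36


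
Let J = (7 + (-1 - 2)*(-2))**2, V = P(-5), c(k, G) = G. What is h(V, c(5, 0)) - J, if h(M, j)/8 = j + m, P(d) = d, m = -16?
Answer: -297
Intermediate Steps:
V = -5
h(M, j) = -128 + 8*j (h(M, j) = 8*(j - 16) = 8*(-16 + j) = -128 + 8*j)
J = 169 (J = (7 - 3*(-2))**2 = (7 + 6)**2 = 13**2 = 169)
h(V, c(5, 0)) - J = (-128 + 8*0) - 1*169 = (-128 + 0) - 169 = -128 - 169 = -297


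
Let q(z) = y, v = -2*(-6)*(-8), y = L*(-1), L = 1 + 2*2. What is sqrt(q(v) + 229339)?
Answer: sqrt(229334) ≈ 478.89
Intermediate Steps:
L = 5 (L = 1 + 4 = 5)
y = -5 (y = 5*(-1) = -5)
v = -96 (v = 12*(-8) = -96)
q(z) = -5
sqrt(q(v) + 229339) = sqrt(-5 + 229339) = sqrt(229334)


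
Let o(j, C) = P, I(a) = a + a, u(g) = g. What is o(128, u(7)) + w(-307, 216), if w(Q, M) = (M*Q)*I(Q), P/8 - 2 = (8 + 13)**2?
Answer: 40719112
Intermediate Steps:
P = 3544 (P = 16 + 8*(8 + 13)**2 = 16 + 8*21**2 = 16 + 8*441 = 16 + 3528 = 3544)
I(a) = 2*a
o(j, C) = 3544
w(Q, M) = 2*M*Q**2 (w(Q, M) = (M*Q)*(2*Q) = 2*M*Q**2)
o(128, u(7)) + w(-307, 216) = 3544 + 2*216*(-307)**2 = 3544 + 2*216*94249 = 3544 + 40715568 = 40719112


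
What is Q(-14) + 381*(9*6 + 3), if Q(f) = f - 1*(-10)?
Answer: 21713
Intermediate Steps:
Q(f) = 10 + f (Q(f) = f + 10 = 10 + f)
Q(-14) + 381*(9*6 + 3) = (10 - 14) + 381*(9*6 + 3) = -4 + 381*(54 + 3) = -4 + 381*57 = -4 + 21717 = 21713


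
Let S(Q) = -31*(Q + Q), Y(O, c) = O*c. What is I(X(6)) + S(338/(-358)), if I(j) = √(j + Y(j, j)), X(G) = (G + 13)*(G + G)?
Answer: 10478/179 + 2*√13053 ≈ 287.04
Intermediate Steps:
X(G) = 2*G*(13 + G) (X(G) = (13 + G)*(2*G) = 2*G*(13 + G))
S(Q) = -62*Q
I(j) = √(j + j²) (I(j) = √(j + j*j) = √(j + j²))
I(X(6)) + S(338/(-358)) = √((2*6*(13 + 6))*(1 + 2*6*(13 + 6))) - 20956/(-358) = √((2*6*19)*(1 + 2*6*19)) - 20956*(-1)/358 = √(228*(1 + 228)) - 62*(-169/179) = √(228*229) + 10478/179 = √52212 + 10478/179 = 2*√13053 + 10478/179 = 10478/179 + 2*√13053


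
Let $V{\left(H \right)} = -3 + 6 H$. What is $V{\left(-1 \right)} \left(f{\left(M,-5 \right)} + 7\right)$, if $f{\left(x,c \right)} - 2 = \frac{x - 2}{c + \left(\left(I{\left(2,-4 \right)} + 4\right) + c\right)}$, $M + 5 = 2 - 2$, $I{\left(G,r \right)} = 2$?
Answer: $- \frac{387}{4} \approx -96.75$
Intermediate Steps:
$M = -5$ ($M = -5 + \left(2 - 2\right) = -5 + 0 = -5$)
$f{\left(x,c \right)} = 2 + \frac{-2 + x}{6 + 2 c}$ ($f{\left(x,c \right)} = 2 + \frac{x - 2}{c + \left(\left(2 + 4\right) + c\right)} = 2 + \frac{-2 + x}{c + \left(6 + c\right)} = 2 + \frac{-2 + x}{6 + 2 c}$)
$V{\left(-1 \right)} \left(f{\left(M,-5 \right)} + 7\right) = \left(-3 + 6 \left(-1\right)\right) \left(\frac{10 - 5 + 4 \left(-5\right)}{2 \left(3 - 5\right)} + 7\right) = \left(-3 - 6\right) \left(\frac{10 - 5 - 20}{2 \left(-2\right)} + 7\right) = - 9 \left(\frac{1}{2} \left(- \frac{1}{2}\right) \left(-15\right) + 7\right) = - 9 \left(\frac{15}{4} + 7\right) = \left(-9\right) \frac{43}{4} = - \frac{387}{4}$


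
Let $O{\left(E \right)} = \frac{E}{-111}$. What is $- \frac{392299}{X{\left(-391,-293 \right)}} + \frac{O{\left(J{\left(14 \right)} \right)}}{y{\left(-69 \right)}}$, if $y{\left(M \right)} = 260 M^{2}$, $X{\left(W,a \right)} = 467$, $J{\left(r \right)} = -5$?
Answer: $- \frac{10780569530641}{12833389764} \approx -840.04$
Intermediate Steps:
$O{\left(E \right)} = - \frac{E}{111}$ ($O{\left(E \right)} = E \left(- \frac{1}{111}\right) = - \frac{E}{111}$)
$- \frac{392299}{X{\left(-391,-293 \right)}} + \frac{O{\left(J{\left(14 \right)} \right)}}{y{\left(-69 \right)}} = - \frac{392299}{467} + \frac{\left(- \frac{1}{111}\right) \left(-5\right)}{260 \left(-69\right)^{2}} = \left(-392299\right) \frac{1}{467} + \frac{5}{111 \cdot 260 \cdot 4761} = - \frac{392299}{467} + \frac{5}{111 \cdot 1237860} = - \frac{392299}{467} + \frac{5}{111} \cdot \frac{1}{1237860} = - \frac{392299}{467} + \frac{1}{27480492} = - \frac{10780569530641}{12833389764}$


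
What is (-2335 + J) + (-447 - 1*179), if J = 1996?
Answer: -965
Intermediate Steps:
(-2335 + J) + (-447 - 1*179) = (-2335 + 1996) + (-447 - 1*179) = -339 + (-447 - 179) = -339 - 626 = -965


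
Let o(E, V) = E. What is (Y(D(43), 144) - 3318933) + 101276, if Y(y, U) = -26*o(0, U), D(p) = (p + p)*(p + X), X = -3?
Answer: -3217657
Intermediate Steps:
D(p) = 2*p*(-3 + p) (D(p) = (p + p)*(p - 3) = (2*p)*(-3 + p) = 2*p*(-3 + p))
Y(y, U) = 0 (Y(y, U) = -26*0 = 0)
(Y(D(43), 144) - 3318933) + 101276 = (0 - 3318933) + 101276 = -3318933 + 101276 = -3217657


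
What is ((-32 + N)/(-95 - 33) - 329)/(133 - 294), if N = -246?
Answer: 20917/10304 ≈ 2.0300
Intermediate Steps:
((-32 + N)/(-95 - 33) - 329)/(133 - 294) = ((-32 - 246)/(-95 - 33) - 329)/(133 - 294) = (-278/(-128) - 329)/(-161) = (-278*(-1/128) - 329)*(-1/161) = (139/64 - 329)*(-1/161) = -20917/64*(-1/161) = 20917/10304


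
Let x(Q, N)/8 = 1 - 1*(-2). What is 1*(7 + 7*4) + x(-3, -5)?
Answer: 59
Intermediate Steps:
x(Q, N) = 24 (x(Q, N) = 8*(1 - 1*(-2)) = 8*(1 + 2) = 8*3 = 24)
1*(7 + 7*4) + x(-3, -5) = 1*(7 + 7*4) + 24 = 1*(7 + 28) + 24 = 1*35 + 24 = 35 + 24 = 59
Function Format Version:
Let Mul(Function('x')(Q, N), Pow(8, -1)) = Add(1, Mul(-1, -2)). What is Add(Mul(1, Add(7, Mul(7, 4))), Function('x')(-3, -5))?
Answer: 59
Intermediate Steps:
Function('x')(Q, N) = 24 (Function('x')(Q, N) = Mul(8, Add(1, Mul(-1, -2))) = Mul(8, Add(1, 2)) = Mul(8, 3) = 24)
Add(Mul(1, Add(7, Mul(7, 4))), Function('x')(-3, -5)) = Add(Mul(1, Add(7, Mul(7, 4))), 24) = Add(Mul(1, Add(7, 28)), 24) = Add(Mul(1, 35), 24) = Add(35, 24) = 59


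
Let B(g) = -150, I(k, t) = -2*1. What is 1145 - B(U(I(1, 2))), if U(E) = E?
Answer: 1295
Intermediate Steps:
I(k, t) = -2
1145 - B(U(I(1, 2))) = 1145 - 1*(-150) = 1145 + 150 = 1295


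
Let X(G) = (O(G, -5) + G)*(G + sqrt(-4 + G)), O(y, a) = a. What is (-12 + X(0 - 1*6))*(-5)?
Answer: -270 + 55*I*sqrt(10) ≈ -270.0 + 173.93*I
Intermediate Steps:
X(G) = (-5 + G)*(G + sqrt(-4 + G))
(-12 + X(0 - 1*6))*(-5) = (-12 + ((0 - 1*6)**2 - 5*(0 - 1*6) - 5*sqrt(-4 + (0 - 1*6)) + (0 - 1*6)*sqrt(-4 + (0 - 1*6))))*(-5) = (-12 + ((0 - 6)**2 - 5*(0 - 6) - 5*sqrt(-4 + (0 - 6)) + (0 - 6)*sqrt(-4 + (0 - 6))))*(-5) = (-12 + ((-6)**2 - 5*(-6) - 5*sqrt(-4 - 6) - 6*sqrt(-4 - 6)))*(-5) = (-12 + (36 + 30 - 5*I*sqrt(10) - 6*I*sqrt(10)))*(-5) = (-12 + (66 - 11*I*sqrt(10)))*(-5) = (54 - 11*I*sqrt(10))*(-5) = -270 + 55*I*sqrt(10)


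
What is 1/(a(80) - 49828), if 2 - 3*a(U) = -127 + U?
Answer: -3/149435 ≈ -2.0076e-5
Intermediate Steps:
a(U) = 43 - U/3 (a(U) = ⅔ - (-127 + U)/3 = ⅔ + (127/3 - U/3) = 43 - U/3)
1/(a(80) - 49828) = 1/((43 - ⅓*80) - 49828) = 1/((43 - 80/3) - 49828) = 1/(49/3 - 49828) = 1/(-149435/3) = -3/149435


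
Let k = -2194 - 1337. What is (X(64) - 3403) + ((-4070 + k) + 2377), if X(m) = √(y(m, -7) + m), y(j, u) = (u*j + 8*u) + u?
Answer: -8627 + I*√447 ≈ -8627.0 + 21.142*I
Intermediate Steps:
y(j, u) = 9*u + j*u (y(j, u) = (j*u + 8*u) + u = (8*u + j*u) + u = 9*u + j*u)
k = -3531
X(m) = √(-63 - 6*m) (X(m) = √(-7*(9 + m) + m) = √((-63 - 7*m) + m) = √(-63 - 6*m))
(X(64) - 3403) + ((-4070 + k) + 2377) = (√(-63 - 6*64) - 3403) + ((-4070 - 3531) + 2377) = (√(-63 - 384) - 3403) + (-7601 + 2377) = (√(-447) - 3403) - 5224 = (I*√447 - 3403) - 5224 = (-3403 + I*√447) - 5224 = -8627 + I*√447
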